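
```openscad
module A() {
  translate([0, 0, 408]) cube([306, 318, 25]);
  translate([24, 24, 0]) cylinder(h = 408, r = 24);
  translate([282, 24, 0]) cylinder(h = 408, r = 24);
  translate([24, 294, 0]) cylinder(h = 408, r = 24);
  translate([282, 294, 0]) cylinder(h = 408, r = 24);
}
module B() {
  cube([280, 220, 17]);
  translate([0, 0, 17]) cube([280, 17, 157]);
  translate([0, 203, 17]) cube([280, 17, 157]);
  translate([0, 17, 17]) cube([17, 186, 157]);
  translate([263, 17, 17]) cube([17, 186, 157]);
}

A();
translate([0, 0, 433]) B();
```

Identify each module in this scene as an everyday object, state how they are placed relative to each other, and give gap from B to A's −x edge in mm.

A is a stool. B is an open box. The open box is on top of the stool. The gap from the open box to the stool's −x edge is 0 mm.

The open box's min-x is at 0; the stool's min-x is 0; gap = 0 mm.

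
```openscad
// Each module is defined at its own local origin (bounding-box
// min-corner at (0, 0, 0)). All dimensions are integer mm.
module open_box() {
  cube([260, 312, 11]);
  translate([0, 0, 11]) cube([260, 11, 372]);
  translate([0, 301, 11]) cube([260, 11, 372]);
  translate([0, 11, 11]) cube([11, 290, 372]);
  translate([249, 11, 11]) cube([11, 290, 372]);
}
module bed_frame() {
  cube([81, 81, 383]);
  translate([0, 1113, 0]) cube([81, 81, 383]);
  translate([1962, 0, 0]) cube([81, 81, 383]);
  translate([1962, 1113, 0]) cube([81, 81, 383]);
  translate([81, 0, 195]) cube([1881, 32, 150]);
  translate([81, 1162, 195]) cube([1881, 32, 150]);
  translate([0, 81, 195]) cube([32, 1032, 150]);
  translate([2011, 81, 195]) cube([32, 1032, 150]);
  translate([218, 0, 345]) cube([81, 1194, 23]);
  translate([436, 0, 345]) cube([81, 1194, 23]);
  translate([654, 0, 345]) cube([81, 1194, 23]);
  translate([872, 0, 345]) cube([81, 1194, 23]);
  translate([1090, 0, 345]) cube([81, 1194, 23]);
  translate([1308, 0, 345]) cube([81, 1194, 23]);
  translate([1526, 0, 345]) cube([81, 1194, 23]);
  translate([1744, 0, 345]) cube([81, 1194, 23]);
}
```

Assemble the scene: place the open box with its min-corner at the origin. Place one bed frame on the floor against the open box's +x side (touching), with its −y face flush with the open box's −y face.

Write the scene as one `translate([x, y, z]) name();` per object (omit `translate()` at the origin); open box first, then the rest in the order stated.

open_box();
translate([260, 0, 0]) bed_frame();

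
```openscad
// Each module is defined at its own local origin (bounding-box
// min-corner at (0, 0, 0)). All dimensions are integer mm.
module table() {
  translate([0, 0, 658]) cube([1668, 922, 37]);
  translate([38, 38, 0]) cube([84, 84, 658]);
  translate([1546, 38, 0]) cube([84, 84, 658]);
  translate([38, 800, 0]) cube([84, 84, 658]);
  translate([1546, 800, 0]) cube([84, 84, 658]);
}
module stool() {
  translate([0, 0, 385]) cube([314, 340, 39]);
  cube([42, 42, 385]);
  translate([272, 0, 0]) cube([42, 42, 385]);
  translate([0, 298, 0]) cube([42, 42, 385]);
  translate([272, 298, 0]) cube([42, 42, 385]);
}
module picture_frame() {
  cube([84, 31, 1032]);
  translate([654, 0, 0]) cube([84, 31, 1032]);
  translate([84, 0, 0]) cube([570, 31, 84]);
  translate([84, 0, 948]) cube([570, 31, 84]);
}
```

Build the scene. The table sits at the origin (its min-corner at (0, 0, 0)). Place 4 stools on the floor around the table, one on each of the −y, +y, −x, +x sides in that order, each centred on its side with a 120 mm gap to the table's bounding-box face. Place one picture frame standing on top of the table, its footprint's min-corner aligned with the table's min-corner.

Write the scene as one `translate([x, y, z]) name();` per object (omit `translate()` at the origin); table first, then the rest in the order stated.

table();
translate([677, -460, 0]) stool();
translate([677, 1042, 0]) stool();
translate([-434, 291, 0]) stool();
translate([1788, 291, 0]) stool();
translate([0, 0, 695]) picture_frame();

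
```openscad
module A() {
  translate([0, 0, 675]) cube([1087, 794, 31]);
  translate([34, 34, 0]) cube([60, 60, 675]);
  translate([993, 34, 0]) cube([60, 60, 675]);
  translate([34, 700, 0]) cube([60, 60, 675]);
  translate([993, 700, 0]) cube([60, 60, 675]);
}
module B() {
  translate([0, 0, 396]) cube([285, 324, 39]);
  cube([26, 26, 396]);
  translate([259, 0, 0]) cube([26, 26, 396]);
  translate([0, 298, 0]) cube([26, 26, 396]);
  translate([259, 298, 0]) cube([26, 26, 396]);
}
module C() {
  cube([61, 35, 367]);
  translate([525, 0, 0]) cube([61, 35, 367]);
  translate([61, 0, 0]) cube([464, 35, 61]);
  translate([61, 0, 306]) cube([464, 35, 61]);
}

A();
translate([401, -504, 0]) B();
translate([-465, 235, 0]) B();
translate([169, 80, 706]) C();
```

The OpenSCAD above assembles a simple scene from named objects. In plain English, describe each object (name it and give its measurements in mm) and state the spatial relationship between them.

A is a table with a 1087×794 mm rectangular top, 31 mm thick, top surface at z = 706 mm, supported by four 60×60 mm square legs, each inset 34 mm from the nearest pair of top edges, running from the floor.

B is a four-legged stool. The seat is 285×324 mm, 39 mm thick, top at z = 435 mm. It stands on four square legs, each 26×26 mm in cross-section, from z = 0 to the seat underside, each flush with a corner of the seat.

C is a picture frame with a 464×245 mm rectangular opening (x by z) and a uniform 61 mm border on every side. Frame depth is 35 mm along y. It is built from two vertical stiles running the full outside height and two horizontal rails spanning the gap between the stiles.

Two stools sit around the table at the −y, −x sides. The picture frame is on top of the table.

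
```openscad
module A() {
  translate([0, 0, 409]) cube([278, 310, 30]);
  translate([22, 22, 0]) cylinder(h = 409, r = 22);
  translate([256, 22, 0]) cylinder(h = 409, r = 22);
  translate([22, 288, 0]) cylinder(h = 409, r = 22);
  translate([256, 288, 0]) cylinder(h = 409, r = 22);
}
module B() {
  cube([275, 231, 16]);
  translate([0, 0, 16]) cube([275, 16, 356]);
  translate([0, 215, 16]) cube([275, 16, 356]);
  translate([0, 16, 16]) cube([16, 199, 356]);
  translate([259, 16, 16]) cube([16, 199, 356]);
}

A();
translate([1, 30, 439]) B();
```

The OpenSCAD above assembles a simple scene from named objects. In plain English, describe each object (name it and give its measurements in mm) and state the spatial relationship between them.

A is a four-legged stool. The seat is a 278×310×30 mm slab whose top surface is at z = 439 mm; four round legs, each 44 mm in diameter, run from the floor (z = 0) to the underside of the seat, each leg's axis is inset half a diameter from the nearest pair of seat edges (so the leg's bounding box is flush with the corner).

B is an open storage box with external size 275×231×372 mm and wall thickness 16 mm (the base is also 16 mm thick). The base covers the whole footprint; the four walls stand on the base, with the y-facing walls full-width and the x-facing walls fitting between their inner faces.

The open box is on top of the stool.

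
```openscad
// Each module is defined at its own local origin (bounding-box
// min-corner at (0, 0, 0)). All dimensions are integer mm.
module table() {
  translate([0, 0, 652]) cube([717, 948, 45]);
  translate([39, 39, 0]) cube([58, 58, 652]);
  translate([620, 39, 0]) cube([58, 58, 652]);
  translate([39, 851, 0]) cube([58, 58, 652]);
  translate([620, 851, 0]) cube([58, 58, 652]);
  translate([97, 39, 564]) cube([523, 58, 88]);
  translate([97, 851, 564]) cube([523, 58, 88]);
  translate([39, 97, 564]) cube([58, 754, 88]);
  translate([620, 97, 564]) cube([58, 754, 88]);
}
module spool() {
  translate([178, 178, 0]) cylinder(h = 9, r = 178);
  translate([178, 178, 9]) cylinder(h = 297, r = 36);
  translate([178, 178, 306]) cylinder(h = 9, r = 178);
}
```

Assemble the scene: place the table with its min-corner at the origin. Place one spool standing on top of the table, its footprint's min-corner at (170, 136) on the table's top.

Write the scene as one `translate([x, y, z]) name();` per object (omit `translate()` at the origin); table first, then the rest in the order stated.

table();
translate([170, 136, 697]) spool();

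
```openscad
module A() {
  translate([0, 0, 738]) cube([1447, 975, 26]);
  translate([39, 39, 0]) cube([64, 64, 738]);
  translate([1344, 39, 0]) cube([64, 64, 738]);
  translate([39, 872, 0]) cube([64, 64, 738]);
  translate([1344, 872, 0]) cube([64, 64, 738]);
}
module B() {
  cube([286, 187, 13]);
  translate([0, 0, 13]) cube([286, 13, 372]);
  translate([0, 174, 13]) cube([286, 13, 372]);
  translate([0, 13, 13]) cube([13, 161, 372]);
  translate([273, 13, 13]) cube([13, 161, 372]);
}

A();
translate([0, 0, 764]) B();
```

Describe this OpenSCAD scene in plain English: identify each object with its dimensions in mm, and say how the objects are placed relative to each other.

A is a table with a 1447×975 mm rectangular top, 26 mm thick, top surface at z = 764 mm, supported by four 64×64 mm square legs, each inset 39 mm from the nearest pair of top edges, running from the floor.

B is an open-topped rectangular box: outside dimensions 286×187×385 mm, with a uniform wall and base thickness of 13 mm. The base is a full 286×187 slab on the floor; four walls sit on top of the base. The front and back walls (the −y and +y sides) span the full width; the two side walls fit between them.

The open box is on top of the table.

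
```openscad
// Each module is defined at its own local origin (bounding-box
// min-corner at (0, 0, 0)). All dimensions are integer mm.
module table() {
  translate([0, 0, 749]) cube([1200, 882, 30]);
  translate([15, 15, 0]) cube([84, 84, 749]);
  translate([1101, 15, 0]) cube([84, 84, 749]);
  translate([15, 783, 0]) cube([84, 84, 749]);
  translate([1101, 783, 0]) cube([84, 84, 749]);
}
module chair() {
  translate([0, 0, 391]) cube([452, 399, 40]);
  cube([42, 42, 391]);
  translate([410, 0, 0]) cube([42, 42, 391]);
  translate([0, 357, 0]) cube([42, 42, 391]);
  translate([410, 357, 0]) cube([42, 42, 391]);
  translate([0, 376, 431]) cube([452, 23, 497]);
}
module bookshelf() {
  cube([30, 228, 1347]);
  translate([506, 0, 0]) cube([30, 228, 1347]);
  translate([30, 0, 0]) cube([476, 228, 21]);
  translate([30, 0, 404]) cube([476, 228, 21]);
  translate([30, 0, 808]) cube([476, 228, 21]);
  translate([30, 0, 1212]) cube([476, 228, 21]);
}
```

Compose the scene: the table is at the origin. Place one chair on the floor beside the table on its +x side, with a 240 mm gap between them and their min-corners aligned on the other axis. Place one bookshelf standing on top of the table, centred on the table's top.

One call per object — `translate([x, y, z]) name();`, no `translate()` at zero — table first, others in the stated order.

table();
translate([1440, 0, 0]) chair();
translate([332, 327, 779]) bookshelf();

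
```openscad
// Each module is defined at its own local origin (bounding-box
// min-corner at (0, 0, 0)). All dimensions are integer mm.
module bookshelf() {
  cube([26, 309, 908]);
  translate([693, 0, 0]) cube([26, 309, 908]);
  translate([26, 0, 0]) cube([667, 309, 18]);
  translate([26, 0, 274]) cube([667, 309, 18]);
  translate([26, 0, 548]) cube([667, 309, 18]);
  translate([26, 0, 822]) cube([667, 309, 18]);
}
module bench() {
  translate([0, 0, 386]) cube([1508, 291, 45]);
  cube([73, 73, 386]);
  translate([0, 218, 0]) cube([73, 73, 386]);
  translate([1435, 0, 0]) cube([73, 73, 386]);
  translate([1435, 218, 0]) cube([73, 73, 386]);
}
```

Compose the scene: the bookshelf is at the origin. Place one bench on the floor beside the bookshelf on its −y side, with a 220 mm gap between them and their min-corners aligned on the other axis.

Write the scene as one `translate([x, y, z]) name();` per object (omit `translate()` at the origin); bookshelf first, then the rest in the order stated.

bookshelf();
translate([0, -511, 0]) bench();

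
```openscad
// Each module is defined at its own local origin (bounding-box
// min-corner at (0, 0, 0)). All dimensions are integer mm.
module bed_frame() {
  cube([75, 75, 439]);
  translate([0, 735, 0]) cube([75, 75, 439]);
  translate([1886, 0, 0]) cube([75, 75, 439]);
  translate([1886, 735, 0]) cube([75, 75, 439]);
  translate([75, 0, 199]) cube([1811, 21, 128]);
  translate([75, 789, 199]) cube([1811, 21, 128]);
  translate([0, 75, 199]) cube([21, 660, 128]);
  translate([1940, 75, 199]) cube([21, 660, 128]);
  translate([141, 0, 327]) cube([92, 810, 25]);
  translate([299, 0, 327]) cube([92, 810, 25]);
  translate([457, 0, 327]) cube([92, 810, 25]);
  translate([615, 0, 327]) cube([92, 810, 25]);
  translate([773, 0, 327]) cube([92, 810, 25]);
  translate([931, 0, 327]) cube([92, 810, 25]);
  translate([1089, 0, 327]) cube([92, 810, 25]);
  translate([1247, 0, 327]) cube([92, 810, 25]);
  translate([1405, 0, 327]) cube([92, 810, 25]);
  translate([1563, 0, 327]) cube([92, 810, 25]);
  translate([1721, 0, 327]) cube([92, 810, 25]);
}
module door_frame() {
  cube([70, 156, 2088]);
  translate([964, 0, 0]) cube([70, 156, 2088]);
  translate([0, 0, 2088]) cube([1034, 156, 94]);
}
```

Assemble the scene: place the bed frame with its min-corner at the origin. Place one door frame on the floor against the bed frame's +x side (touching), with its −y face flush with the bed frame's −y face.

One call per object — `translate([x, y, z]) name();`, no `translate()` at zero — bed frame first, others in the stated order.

bed_frame();
translate([1961, 0, 0]) door_frame();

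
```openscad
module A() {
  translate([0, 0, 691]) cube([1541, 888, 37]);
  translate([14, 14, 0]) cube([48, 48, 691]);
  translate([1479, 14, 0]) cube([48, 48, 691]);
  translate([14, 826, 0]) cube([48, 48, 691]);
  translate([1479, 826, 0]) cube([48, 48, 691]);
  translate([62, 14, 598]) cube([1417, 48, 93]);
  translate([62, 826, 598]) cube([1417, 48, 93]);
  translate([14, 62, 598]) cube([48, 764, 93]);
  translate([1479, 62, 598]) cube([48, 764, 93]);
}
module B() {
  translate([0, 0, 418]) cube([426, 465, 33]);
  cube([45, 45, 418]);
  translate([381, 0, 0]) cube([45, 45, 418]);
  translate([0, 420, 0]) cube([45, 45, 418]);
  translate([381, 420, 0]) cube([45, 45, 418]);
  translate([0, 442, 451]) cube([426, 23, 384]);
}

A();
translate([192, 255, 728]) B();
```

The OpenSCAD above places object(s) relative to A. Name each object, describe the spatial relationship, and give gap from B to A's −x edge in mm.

The chair's min-x is at 192; the table's min-x is 0; gap = 192 mm.

A is a table. B is a chair. The chair is on top of the table. The gap from the chair to the table's −x edge is 192 mm.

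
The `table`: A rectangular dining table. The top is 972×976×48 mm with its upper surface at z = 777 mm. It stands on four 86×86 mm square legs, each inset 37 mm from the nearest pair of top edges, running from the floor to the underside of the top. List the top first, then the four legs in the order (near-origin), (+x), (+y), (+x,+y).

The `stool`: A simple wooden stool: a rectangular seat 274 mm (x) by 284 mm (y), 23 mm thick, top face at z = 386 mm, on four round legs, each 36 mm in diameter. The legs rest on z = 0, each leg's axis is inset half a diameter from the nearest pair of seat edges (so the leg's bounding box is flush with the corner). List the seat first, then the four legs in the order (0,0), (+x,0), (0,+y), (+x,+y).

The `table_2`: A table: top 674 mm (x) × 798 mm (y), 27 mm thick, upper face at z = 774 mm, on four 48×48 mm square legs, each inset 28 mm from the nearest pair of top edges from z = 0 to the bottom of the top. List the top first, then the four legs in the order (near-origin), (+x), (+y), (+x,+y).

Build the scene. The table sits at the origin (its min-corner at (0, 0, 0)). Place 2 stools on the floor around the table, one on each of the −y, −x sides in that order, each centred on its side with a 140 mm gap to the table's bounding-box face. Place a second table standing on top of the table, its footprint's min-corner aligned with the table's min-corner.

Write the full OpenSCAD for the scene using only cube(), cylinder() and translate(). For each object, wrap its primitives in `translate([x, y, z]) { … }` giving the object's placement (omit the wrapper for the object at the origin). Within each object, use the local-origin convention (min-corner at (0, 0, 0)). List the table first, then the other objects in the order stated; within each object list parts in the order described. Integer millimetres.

translate([0, 0, 729]) cube([972, 976, 48]);
translate([37, 37, 0]) cube([86, 86, 729]);
translate([849, 37, 0]) cube([86, 86, 729]);
translate([37, 853, 0]) cube([86, 86, 729]);
translate([849, 853, 0]) cube([86, 86, 729]);
translate([349, -424, 0]) {
  translate([0, 0, 363]) cube([274, 284, 23]);
  translate([18, 18, 0]) cylinder(h = 363, r = 18);
  translate([256, 18, 0]) cylinder(h = 363, r = 18);
  translate([18, 266, 0]) cylinder(h = 363, r = 18);
  translate([256, 266, 0]) cylinder(h = 363, r = 18);
}
translate([-414, 346, 0]) {
  translate([0, 0, 363]) cube([274, 284, 23]);
  translate([18, 18, 0]) cylinder(h = 363, r = 18);
  translate([256, 18, 0]) cylinder(h = 363, r = 18);
  translate([18, 266, 0]) cylinder(h = 363, r = 18);
  translate([256, 266, 0]) cylinder(h = 363, r = 18);
}
translate([0, 0, 777]) {
  translate([0, 0, 747]) cube([674, 798, 27]);
  translate([28, 28, 0]) cube([48, 48, 747]);
  translate([598, 28, 0]) cube([48, 48, 747]);
  translate([28, 722, 0]) cube([48, 48, 747]);
  translate([598, 722, 0]) cube([48, 48, 747]);
}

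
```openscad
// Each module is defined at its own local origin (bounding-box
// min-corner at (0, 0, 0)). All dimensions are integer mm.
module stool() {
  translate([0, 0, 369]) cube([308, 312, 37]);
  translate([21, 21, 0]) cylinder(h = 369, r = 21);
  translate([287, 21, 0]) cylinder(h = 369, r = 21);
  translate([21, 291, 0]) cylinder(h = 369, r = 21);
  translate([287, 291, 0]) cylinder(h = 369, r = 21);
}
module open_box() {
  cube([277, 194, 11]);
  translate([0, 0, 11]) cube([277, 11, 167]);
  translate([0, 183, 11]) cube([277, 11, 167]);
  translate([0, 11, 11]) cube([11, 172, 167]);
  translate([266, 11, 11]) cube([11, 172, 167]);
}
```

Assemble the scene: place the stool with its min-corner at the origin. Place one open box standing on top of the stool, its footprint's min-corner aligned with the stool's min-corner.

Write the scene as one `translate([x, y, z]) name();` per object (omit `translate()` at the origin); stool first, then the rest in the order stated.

stool();
translate([0, 0, 406]) open_box();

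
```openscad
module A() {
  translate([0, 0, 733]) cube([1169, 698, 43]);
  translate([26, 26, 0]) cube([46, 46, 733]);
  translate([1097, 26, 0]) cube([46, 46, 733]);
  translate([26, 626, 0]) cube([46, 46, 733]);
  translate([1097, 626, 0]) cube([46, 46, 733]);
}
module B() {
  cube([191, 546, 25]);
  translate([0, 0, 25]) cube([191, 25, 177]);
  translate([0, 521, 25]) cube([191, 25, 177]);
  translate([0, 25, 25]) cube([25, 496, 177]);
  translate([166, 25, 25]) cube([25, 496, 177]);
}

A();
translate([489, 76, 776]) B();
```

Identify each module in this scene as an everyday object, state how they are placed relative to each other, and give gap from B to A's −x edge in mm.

A is a table. B is an open box. The open box is on top of the table, centred. The gap from the open box to the table's −x edge is 489 mm.

The open box's min-x is at 489; the table's min-x is 0; gap = 489 mm.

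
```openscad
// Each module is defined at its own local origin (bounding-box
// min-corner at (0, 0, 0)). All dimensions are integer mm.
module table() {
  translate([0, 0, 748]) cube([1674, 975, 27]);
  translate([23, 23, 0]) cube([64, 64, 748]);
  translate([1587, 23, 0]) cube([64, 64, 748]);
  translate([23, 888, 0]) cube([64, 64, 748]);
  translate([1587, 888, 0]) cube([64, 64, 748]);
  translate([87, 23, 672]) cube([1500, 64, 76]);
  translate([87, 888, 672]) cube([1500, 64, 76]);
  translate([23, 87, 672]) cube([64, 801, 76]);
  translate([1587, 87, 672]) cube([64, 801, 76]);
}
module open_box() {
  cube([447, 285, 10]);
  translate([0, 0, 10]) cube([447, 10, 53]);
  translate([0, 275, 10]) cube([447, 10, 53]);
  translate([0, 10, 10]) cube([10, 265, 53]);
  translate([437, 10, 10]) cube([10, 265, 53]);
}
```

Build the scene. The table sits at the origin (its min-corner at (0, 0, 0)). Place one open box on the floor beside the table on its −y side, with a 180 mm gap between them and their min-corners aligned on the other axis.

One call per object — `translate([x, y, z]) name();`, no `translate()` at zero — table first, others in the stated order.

table();
translate([0, -465, 0]) open_box();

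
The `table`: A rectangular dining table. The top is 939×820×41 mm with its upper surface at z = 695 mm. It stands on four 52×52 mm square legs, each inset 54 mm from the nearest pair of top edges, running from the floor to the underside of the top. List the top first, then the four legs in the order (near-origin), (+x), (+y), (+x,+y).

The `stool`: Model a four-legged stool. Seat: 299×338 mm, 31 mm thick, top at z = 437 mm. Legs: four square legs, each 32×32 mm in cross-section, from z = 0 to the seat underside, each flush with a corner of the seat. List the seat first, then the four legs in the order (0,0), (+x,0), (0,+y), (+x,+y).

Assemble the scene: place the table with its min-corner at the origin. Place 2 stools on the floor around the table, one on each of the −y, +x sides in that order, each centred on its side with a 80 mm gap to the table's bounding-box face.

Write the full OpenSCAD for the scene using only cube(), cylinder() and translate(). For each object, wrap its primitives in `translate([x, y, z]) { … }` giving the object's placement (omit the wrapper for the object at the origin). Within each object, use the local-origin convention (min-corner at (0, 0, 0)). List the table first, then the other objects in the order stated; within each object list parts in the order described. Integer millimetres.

translate([0, 0, 654]) cube([939, 820, 41]);
translate([54, 54, 0]) cube([52, 52, 654]);
translate([833, 54, 0]) cube([52, 52, 654]);
translate([54, 714, 0]) cube([52, 52, 654]);
translate([833, 714, 0]) cube([52, 52, 654]);
translate([320, -418, 0]) {
  translate([0, 0, 406]) cube([299, 338, 31]);
  cube([32, 32, 406]);
  translate([267, 0, 0]) cube([32, 32, 406]);
  translate([0, 306, 0]) cube([32, 32, 406]);
  translate([267, 306, 0]) cube([32, 32, 406]);
}
translate([1019, 241, 0]) {
  translate([0, 0, 406]) cube([299, 338, 31]);
  cube([32, 32, 406]);
  translate([267, 0, 0]) cube([32, 32, 406]);
  translate([0, 306, 0]) cube([32, 32, 406]);
  translate([267, 306, 0]) cube([32, 32, 406]);
}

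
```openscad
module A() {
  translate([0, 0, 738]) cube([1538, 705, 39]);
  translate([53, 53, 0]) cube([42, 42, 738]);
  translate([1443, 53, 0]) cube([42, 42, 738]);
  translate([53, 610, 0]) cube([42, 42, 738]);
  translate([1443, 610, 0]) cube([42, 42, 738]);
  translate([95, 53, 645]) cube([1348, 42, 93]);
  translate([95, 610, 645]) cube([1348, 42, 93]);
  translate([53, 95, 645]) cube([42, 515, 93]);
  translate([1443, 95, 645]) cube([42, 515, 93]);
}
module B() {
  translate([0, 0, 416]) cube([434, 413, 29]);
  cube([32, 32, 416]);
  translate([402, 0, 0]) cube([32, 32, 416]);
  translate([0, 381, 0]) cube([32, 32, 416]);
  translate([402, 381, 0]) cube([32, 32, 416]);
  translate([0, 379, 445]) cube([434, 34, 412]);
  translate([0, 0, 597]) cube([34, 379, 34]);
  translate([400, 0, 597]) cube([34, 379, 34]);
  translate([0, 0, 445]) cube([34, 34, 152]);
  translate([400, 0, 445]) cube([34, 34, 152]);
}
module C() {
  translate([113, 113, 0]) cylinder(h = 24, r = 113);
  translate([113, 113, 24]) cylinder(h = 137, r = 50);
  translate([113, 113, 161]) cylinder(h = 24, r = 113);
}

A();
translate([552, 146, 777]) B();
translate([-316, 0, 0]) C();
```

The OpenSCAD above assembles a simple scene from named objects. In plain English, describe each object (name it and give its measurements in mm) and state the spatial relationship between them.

A is a table: top 1538 mm (x) × 705 mm (y), 39 mm thick, upper face at z = 777 mm, on four 42×42 mm square legs, each inset 53 mm from the nearest pair of top edges, running from z = 0 to the bottom of the top. Four apron rails, 42 mm thick and 93 mm tall, run between adjacent legs with their top edges flush with the underside of the top and their outer faces flush with the legs' outer faces.

B is a chair. The seat is a 434×413×29 mm slab with its top at z = 445 mm, on four 32×32 mm corner legs (flush with the seat edges, standing on z = 0). A flat backrest 34 mm thick, 412 mm tall, spans the full seat width and rises from the seat top along its +y edge, rear face flush with the rear of the seat. Two armrests of 34×34 mm section run along each side from the seat's front edge to the front of the backrest, top faces 186 mm above the seat top and outer faces flush with the seat's x-edges; a 34×34 mm post under the front of each armrest stands on the seat at the front corner.

C is a spool: two coaxial disc flanges of radius 113 mm and thickness 24 mm, joined by a core cylinder of radius 50 mm and height 137 mm. The lower flange rests on z = 0 and the three cylinders share a vertical axis.

The chair is on top of the table, centred. The spool is on the floor beside the table on its −x side.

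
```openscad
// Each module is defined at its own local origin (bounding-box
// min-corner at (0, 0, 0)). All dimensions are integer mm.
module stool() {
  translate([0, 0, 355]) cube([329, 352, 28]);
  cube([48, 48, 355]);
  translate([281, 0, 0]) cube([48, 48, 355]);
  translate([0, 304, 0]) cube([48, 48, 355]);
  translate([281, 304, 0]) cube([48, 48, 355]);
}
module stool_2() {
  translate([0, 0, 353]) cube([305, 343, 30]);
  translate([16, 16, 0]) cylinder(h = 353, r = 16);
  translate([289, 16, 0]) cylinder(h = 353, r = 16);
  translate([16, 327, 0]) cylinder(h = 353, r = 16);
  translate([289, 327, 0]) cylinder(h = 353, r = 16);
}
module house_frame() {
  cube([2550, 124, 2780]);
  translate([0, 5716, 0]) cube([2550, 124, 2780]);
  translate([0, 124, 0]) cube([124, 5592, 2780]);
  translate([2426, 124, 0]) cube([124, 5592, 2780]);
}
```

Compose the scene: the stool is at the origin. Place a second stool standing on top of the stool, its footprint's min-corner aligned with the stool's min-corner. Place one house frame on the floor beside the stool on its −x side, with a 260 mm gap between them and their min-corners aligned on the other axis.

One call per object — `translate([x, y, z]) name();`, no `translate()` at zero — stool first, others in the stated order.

stool();
translate([0, 0, 383]) stool_2();
translate([-2810, 0, 0]) house_frame();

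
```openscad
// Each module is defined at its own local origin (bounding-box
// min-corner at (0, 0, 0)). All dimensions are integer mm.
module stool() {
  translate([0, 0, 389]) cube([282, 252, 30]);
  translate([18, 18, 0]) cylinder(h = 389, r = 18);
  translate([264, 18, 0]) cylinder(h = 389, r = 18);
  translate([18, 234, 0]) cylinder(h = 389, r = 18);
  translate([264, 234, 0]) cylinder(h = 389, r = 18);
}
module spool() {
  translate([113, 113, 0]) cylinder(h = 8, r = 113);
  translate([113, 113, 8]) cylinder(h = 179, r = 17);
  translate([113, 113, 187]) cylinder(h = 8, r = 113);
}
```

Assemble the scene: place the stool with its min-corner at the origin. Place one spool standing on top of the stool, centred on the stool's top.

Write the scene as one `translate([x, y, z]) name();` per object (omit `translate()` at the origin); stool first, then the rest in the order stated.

stool();
translate([28, 13, 419]) spool();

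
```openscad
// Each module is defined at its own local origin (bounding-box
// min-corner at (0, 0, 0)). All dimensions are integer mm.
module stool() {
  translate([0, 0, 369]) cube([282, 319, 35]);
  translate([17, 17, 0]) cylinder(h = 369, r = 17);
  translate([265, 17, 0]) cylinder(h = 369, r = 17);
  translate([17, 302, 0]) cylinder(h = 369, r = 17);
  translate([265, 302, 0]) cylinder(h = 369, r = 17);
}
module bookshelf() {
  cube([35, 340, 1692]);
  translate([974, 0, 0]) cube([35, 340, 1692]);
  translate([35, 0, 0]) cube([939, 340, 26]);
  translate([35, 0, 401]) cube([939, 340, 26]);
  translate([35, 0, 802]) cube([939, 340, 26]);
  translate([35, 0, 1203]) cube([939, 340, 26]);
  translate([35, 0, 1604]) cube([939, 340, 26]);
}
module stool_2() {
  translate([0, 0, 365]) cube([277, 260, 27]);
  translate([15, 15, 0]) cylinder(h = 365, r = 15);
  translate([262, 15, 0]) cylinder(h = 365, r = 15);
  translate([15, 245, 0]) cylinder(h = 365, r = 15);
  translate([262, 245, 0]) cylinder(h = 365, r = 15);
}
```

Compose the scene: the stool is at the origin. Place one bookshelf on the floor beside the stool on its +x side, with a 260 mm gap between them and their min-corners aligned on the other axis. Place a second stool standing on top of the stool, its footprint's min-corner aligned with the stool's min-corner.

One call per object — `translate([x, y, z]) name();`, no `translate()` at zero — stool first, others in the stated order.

stool();
translate([542, 0, 0]) bookshelf();
translate([0, 0, 404]) stool_2();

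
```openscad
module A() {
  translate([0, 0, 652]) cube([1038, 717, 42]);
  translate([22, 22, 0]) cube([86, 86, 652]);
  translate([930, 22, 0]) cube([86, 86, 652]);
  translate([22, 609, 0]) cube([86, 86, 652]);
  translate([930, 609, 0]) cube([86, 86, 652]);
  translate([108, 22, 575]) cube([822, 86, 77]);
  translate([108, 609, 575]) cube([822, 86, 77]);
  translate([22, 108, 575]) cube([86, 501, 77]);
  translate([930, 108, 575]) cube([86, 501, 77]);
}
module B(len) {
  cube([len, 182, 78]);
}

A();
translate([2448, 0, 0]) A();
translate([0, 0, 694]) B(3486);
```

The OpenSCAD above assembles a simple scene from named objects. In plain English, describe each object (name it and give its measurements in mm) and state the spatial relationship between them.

A is a table with a 1038×717 mm rectangular top, 42 mm thick, top surface at z = 694 mm, supported by four 86×86 mm square legs, each inset 22 mm from the nearest pair of top edges, running from the floor. Four apron rails, 86 mm thick and 77 mm tall, run between adjacent legs with their top edges flush with the underside of the top and their outer faces flush with the legs' outer faces.

B is a rectangular beam 3486 mm long (x), 182 mm deep (y), 78 mm thick (z).

The beam spans the tops of two tables placed 1410 mm apart, resting at z = 694 mm.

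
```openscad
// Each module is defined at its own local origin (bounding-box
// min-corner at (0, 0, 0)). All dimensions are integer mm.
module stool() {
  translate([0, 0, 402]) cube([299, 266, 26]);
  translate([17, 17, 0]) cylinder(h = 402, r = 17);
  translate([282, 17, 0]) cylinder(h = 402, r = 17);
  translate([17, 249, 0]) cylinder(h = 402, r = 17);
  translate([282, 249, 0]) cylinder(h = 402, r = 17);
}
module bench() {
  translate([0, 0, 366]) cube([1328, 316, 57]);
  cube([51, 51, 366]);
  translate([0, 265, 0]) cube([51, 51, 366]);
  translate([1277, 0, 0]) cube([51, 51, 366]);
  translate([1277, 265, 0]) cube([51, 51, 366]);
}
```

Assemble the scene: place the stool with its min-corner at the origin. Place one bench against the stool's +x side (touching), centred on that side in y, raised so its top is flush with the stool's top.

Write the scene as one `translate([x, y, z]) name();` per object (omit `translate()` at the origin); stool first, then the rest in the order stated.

stool();
translate([299, -25, 5]) bench();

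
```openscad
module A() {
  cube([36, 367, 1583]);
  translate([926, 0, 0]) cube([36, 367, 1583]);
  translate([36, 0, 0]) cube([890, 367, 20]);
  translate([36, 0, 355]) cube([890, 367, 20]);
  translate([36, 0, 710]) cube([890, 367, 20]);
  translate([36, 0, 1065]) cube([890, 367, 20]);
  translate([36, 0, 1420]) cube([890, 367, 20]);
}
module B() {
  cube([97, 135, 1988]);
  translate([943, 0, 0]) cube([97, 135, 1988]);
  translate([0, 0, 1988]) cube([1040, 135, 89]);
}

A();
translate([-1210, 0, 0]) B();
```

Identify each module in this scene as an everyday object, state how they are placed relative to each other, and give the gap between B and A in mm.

A is a bookshelf. B is a door frame. The door frame is on the floor beside the bookshelf on its −x side. The gap between the door frame and the bookshelf is 170 mm.

The door frame's nearest face is 170 mm from the bookshelf's −x face.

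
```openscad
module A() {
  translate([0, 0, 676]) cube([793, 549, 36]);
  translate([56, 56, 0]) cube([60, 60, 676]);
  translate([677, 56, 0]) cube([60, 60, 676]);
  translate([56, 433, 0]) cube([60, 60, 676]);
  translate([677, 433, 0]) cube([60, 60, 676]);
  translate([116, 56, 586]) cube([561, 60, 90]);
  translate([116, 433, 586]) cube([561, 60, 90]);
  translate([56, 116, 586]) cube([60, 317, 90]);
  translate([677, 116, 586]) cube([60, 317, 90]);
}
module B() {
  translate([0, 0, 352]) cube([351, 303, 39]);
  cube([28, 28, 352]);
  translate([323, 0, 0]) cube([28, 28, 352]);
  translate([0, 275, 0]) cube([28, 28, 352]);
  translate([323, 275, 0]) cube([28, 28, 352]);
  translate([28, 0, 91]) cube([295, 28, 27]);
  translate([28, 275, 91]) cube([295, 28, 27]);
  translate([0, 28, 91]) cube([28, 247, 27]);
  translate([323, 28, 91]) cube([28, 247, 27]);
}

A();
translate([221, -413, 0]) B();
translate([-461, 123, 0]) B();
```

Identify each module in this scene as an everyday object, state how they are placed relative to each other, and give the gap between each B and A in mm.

Each stool's nearest face is 110 mm from the table's bounding box.

A is a table. B is a stool. Two stools sit around the table at the −y, −x sides. The gap between each stool and the table is 110 mm.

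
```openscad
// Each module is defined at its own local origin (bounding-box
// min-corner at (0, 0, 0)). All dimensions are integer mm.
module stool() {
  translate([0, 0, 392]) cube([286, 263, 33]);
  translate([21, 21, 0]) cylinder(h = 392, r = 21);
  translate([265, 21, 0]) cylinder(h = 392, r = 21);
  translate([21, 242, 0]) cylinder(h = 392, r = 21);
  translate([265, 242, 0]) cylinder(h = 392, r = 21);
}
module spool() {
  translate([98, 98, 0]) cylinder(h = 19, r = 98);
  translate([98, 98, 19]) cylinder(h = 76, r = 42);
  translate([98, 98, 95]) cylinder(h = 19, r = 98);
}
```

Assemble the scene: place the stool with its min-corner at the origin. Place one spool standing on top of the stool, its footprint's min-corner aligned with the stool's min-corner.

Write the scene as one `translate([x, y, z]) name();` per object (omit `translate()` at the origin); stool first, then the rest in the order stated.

stool();
translate([0, 0, 425]) spool();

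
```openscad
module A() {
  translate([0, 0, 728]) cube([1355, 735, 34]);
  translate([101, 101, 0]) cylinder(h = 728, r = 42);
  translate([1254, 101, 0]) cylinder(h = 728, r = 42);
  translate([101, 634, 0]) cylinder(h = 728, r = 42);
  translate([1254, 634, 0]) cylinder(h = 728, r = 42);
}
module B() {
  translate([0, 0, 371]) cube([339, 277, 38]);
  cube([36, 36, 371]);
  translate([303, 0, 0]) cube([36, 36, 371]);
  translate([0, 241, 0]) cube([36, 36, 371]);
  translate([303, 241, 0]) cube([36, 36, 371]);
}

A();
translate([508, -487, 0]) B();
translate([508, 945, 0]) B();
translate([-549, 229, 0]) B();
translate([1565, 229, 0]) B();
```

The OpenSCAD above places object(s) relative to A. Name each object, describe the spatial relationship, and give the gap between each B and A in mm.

Each stool's nearest face is 210 mm from the table's bounding box.

A is a table. B is a stool. Four stools sit around the table at the −y, +y, −x, +x sides. The gap between each stool and the table is 210 mm.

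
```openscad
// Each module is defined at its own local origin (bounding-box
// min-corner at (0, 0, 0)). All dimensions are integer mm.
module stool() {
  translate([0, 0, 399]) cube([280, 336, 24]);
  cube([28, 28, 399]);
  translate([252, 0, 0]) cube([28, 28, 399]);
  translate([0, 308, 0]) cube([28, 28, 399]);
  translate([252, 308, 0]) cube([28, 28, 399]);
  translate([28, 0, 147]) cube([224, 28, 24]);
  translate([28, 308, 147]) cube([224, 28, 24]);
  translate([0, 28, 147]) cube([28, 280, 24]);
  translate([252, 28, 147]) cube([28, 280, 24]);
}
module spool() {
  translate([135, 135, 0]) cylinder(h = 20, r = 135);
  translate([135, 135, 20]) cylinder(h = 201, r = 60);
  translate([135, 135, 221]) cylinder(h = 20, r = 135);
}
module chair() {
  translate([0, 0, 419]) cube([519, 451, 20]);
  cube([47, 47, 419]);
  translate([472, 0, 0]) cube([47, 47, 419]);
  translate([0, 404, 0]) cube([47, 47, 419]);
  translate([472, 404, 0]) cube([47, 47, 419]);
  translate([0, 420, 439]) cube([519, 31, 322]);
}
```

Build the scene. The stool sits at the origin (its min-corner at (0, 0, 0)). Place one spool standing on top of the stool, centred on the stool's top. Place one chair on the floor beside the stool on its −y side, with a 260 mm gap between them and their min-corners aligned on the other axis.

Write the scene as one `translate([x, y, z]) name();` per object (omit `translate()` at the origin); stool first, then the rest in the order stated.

stool();
translate([5, 33, 423]) spool();
translate([0, -711, 0]) chair();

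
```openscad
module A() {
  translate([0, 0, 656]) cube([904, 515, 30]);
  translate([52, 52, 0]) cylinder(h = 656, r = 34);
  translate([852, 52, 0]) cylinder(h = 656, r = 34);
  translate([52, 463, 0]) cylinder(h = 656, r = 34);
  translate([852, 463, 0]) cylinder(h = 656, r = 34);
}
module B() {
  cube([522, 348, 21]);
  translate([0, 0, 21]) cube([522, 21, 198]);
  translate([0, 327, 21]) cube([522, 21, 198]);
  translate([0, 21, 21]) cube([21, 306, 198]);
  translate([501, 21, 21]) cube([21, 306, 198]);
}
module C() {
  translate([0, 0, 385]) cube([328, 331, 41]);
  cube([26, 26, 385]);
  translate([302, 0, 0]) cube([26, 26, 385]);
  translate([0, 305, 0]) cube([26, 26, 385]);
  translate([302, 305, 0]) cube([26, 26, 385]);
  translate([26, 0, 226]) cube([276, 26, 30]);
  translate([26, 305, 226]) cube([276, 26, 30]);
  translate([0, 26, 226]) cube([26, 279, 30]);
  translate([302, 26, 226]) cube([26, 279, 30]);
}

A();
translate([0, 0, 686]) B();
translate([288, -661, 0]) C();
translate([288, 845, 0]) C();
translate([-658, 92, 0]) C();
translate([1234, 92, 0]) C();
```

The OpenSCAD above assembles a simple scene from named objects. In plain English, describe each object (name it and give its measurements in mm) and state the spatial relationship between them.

A is a table: top 904 mm (x) × 515 mm (y), 30 mm thick, upper face at z = 686 mm, on four round legs of 68 mm diameter, each leg's bounding box inset 18 mm from the nearest pair of top edges, running from z = 0 to the bottom of the top.

B is an open-topped rectangular box: outside dimensions 522×348×219 mm, with a uniform wall and base thickness of 21 mm. The base is a full 522×348 slab on the floor; four walls sit on top of the base. The front and back walls (the −y and +y sides) span the full width; the two side walls fit between them.

C is a four-legged stool. The seat is a 328×331×41 mm slab whose top surface is at z = 426 mm; four square legs, each 26×26 mm in cross-section, run from the floor (z = 0) to the underside of the seat, each flush with a corner of the seat. Four stretchers, 26 mm wide and 30 mm tall, connect adjacent legs with their undersides at z = 226 mm, each running between the inner faces of the legs it joins and aligned with the legs' outer faces on the other axis.

The open box is on top of the table. Four stools sit around the table at the −y, +y, −x, +x sides.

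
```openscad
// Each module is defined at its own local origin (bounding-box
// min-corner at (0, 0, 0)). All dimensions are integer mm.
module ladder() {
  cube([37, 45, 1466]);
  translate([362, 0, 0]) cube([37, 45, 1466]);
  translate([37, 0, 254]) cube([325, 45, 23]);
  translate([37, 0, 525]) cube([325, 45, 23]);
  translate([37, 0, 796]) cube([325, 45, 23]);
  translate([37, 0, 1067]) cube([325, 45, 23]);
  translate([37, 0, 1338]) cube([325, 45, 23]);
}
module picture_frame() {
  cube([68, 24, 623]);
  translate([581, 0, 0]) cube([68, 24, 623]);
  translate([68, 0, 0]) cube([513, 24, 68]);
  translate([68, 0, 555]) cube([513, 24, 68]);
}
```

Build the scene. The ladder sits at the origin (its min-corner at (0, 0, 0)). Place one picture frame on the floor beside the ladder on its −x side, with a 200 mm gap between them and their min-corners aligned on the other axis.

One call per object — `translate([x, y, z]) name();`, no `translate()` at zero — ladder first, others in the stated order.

ladder();
translate([-849, 0, 0]) picture_frame();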